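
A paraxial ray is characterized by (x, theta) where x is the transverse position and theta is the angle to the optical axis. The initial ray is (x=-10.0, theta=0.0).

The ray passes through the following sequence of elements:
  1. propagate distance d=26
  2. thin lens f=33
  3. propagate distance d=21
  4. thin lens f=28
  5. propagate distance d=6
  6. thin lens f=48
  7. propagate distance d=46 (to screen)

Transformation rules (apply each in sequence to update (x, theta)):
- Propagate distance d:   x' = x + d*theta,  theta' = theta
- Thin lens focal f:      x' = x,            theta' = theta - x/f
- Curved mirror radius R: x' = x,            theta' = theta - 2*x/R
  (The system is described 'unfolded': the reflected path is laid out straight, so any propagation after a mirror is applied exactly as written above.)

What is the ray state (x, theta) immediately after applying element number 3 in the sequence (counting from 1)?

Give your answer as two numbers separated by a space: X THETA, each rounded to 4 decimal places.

Initial: x=-10.0000 theta=0.0000
After 1 (propagate distance d=26): x=-10.0000 theta=0.0000
After 2 (thin lens f=33): x=-10.0000 theta=10/33 (≈0.3030)
After 3 (propagate distance d=21): x=-40/11 (≈-3.6364) theta=10/33 (≈0.3030)
Rounded to 4 decimal places: x = -3.6364, theta = 0.3030

Answer: -3.6364 0.3030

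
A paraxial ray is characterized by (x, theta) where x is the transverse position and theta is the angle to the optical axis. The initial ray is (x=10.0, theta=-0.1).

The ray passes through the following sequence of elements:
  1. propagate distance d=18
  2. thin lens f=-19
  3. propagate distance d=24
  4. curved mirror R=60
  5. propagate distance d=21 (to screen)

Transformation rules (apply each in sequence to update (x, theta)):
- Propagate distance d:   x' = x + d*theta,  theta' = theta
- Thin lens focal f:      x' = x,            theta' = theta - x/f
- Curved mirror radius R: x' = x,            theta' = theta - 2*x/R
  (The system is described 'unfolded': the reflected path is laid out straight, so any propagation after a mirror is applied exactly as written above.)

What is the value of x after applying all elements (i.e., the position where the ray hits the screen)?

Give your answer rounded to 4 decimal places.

Answer: 11.8105

Derivation:
Initial: x=10.0000 theta=-0.1000
After 1 (propagate distance d=18): x=8.2000 theta=-0.1000
After 2 (thin lens f=-19): x=8.2000 theta=63/190 (≈0.3316)
After 3 (propagate distance d=24): x=307/19 (≈16.1579) theta=63/190 (≈0.3316)
After 4 (curved mirror R=60): x=307/19 (≈16.1579) theta=-59/285 (≈-0.2070)
After 5 (propagate distance d=21 (to screen)): x=1122/95 (≈11.8105) theta=-59/285 (≈-0.2070)
Rounded to 4 decimal places: x = 11.8105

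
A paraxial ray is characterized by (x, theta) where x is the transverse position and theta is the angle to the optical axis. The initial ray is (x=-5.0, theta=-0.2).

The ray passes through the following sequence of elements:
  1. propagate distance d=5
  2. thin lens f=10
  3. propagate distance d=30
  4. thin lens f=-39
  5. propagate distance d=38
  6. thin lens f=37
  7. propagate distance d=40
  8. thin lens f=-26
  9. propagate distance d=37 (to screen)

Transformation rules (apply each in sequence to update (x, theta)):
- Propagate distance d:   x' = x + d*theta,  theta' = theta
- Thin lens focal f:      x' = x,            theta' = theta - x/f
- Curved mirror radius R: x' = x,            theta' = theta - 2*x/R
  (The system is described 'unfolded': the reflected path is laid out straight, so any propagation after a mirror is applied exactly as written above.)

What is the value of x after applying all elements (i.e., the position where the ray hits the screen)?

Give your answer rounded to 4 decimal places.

Answer: 41.8130

Derivation:
Initial: x=-5.0000 theta=-0.2000
After 1 (propagate distance d=5): x=-6.0000 theta=-0.2000
After 2 (thin lens f=10): x=-6.0000 theta=0.4000
After 3 (propagate distance d=30): x=6.0000 theta=0.4000
After 4 (thin lens f=-39): x=6.0000 theta=36/65 (≈0.5538)
After 5 (propagate distance d=38): x=1758/65 (≈27.0462) theta=36/65 (≈0.5538)
After 6 (thin lens f=37): x=1758/65 (≈27.0462) theta=-426/2405 (≈-0.1771)
After 7 (propagate distance d=40): x=48006/2405 (≈19.9609) theta=-426/2405 (≈-0.1771)
After 8 (thin lens f=-26): x=48006/2405 (≈19.9609) theta=3693/6253 (≈0.5906)
After 9 (propagate distance d=37 (to screen)): x=1307283/31265 (≈41.8130) theta=3693/6253 (≈0.5906)
Rounded to 4 decimal places: x = 41.8130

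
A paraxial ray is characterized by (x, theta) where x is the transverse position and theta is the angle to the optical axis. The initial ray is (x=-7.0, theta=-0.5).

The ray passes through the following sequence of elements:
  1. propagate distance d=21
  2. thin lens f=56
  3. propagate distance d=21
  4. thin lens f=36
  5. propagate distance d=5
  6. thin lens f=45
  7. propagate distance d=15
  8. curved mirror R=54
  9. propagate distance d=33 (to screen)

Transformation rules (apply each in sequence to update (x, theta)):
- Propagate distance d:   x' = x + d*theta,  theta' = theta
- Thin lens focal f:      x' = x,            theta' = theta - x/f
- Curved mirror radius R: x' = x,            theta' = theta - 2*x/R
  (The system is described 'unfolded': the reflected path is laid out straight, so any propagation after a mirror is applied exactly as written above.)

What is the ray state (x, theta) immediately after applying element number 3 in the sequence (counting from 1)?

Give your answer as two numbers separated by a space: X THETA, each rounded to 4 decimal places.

Answer: -21.4375 -0.1875

Derivation:
Initial: x=-7.0000 theta=-0.5000
After 1 (propagate distance d=21): x=-17.5000 theta=-0.5000
After 2 (thin lens f=56): x=-17.5000 theta=-0.1875
After 3 (propagate distance d=21): x=-21.4375 theta=-0.1875
Rounded to 4 decimal places: x = -21.4375, theta = -0.1875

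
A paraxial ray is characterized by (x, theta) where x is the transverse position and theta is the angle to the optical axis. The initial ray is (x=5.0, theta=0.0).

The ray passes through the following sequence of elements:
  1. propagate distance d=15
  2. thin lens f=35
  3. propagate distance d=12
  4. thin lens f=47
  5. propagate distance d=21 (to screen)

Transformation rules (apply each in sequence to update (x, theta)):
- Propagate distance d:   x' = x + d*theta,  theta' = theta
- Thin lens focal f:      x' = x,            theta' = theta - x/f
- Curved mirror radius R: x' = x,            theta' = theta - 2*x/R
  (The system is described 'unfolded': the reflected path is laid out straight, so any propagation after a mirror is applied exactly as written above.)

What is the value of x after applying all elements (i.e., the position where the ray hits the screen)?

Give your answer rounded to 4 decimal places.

Answer: -1.1824

Derivation:
Initial: x=5.0000 theta=0.0000
After 1 (propagate distance d=15): x=5.0000 theta=0.0000
After 2 (thin lens f=35): x=5.0000 theta=-1/7 (≈-0.1429)
After 3 (propagate distance d=12): x=23/7 (≈3.2857) theta=-1/7 (≈-0.1429)
After 4 (thin lens f=47): x=23/7 (≈3.2857) theta=-10/47 (≈-0.2128)
After 5 (propagate distance d=21 (to screen)): x=-389/329 (≈-1.1824) theta=-10/47 (≈-0.2128)
Rounded to 4 decimal places: x = -1.1824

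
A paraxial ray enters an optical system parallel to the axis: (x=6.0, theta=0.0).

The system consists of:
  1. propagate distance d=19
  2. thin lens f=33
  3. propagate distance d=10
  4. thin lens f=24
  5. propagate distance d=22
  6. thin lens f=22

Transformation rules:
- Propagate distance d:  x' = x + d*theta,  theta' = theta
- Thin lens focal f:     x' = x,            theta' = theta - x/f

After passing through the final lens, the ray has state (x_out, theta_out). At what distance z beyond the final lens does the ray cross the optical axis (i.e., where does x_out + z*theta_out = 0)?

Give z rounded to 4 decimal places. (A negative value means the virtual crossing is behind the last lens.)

Initial: x=6.0000 theta=0.0000
After 1 (propagate distance d=19): x=6.0000 theta=0.0000
After 2 (thin lens f=33): x=6.0000 theta=-2/11 (≈-0.1818)
After 3 (propagate distance d=10): x=46/11 (≈4.1818) theta=-2/11 (≈-0.1818)
After 4 (thin lens f=24): x=46/11 (≈4.1818) theta=-47/132 (≈-0.3561)
After 5 (propagate distance d=22): x=-241/66 (≈-3.6515) theta=-47/132 (≈-0.3561)
After 6 (thin lens f=22): x=-241/66 (≈-3.6515) theta=-23/121 (≈-0.1901)
z_focus = -x_out/theta_out = -(-241/66)/(-23/121) = -2651/138 ≈ -19.2101
Rounded to 4 decimal places: z = -19.2101

Answer: -19.2101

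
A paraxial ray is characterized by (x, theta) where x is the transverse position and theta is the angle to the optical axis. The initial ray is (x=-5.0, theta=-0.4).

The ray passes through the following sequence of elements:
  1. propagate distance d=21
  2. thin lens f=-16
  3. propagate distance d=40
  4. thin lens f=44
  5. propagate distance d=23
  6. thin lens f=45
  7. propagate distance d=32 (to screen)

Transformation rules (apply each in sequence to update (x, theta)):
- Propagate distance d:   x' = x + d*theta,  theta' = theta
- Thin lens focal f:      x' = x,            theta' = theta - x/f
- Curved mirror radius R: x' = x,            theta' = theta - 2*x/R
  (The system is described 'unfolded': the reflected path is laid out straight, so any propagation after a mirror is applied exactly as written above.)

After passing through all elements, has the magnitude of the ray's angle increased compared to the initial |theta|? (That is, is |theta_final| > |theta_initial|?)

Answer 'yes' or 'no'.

Answer: yes

Derivation:
Initial: x=-5.0000 theta=-0.4000
After 1 (propagate distance d=21): x=-13.4000 theta=-0.4000
After 2 (thin lens f=-16): x=-13.4000 theta=-1.2375
After 3 (propagate distance d=40): x=-62.9000 theta=-1.2375
After 4 (thin lens f=44): x=-62.9000 theta=169/880 (≈0.1920)
After 5 (propagate distance d=23): x=-10293/176 (≈-58.4830) theta=169/880 (≈0.1920)
After 6 (thin lens f=45): x=-10293/176 (≈-58.4830) theta=179/120 (≈1.4917)
After 7 (propagate distance d=32 (to screen)): x=-28379/2640 (≈-10.7496) theta=179/120 (≈1.4917)
|theta_initial|=0.4000 |theta_final|=179/120 (≈1.4917) -> increased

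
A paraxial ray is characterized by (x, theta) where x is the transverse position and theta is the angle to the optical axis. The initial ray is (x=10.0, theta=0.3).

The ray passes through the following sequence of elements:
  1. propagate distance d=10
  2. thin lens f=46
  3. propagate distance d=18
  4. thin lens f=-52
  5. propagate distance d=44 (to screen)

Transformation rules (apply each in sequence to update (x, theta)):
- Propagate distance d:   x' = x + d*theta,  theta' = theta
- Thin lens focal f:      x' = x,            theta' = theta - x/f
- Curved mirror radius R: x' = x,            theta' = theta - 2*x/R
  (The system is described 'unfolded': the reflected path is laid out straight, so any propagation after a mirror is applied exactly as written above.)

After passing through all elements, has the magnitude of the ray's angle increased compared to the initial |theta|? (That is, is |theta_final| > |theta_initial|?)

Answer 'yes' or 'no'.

Initial: x=10.0000 theta=0.3000
After 1 (propagate distance d=10): x=13.0000 theta=0.3000
After 2 (thin lens f=46): x=13.0000 theta=2/115 (≈0.0174)
After 3 (propagate distance d=18): x=1531/115 (≈13.3130) theta=2/115 (≈0.0174)
After 4 (thin lens f=-52): x=1531/115 (≈13.3130) theta=327/1196 (≈0.2734)
After 5 (propagate distance d=44 (to screen)): x=37888/1495 (≈25.3431) theta=327/1196 (≈0.2734)
|theta_initial|=0.3000 |theta_final|=327/1196 (≈0.2734) -> not increased

Answer: no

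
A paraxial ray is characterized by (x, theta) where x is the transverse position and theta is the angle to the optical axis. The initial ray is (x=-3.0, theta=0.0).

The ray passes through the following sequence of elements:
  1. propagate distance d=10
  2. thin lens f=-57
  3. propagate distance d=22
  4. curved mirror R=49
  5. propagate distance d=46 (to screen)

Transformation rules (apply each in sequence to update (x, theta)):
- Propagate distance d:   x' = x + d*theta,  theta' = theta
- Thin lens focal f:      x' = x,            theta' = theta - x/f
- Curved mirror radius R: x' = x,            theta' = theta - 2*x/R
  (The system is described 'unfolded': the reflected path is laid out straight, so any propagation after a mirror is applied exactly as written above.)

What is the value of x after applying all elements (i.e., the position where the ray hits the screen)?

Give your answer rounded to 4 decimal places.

Answer: 1.2277

Derivation:
Initial: x=-3.0000 theta=0.0000
After 1 (propagate distance d=10): x=-3.0000 theta=0.0000
After 2 (thin lens f=-57): x=-3.0000 theta=-1/19 (≈-0.0526)
After 3 (propagate distance d=22): x=-79/19 (≈-4.1579) theta=-1/19 (≈-0.0526)
After 4 (curved mirror R=49): x=-79/19 (≈-4.1579) theta=109/931 (≈0.1171)
After 5 (propagate distance d=46 (to screen)): x=1143/931 (≈1.2277) theta=109/931 (≈0.1171)
Rounded to 4 decimal places: x = 1.2277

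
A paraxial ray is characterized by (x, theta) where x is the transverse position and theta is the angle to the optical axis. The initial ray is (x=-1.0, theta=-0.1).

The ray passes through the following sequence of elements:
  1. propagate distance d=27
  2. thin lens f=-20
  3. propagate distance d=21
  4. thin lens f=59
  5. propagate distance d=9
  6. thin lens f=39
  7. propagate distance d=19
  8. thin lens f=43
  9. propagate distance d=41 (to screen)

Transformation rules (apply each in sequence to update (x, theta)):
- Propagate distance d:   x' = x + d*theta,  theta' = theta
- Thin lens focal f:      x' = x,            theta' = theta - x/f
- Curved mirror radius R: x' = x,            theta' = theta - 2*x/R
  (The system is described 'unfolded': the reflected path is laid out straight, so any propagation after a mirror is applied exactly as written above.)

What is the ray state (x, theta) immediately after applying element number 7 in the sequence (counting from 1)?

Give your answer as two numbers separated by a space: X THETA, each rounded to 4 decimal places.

Initial: x=-1.0000 theta=-0.1000
After 1 (propagate distance d=27): x=-3.7000 theta=-0.1000
After 2 (thin lens f=-20): x=-3.7000 theta=-0.2850
After 3 (propagate distance d=21): x=-9.6850 theta=-0.2850
After 4 (thin lens f=59): x=-9.6850 theta=-713/5900 (≈-0.1208)
After 5 (propagate distance d=9): x=-127117/11800 (≈-10.7726) theta=-713/5900 (≈-0.1208)
After 6 (thin lens f=39): x=-127117/11800 (≈-10.7726) theta=71503/460200 (≈0.1554)
After 7 (propagate distance d=19): x=-1799503/230100 (≈-7.8205) theta=71503/460200 (≈0.1554)
Rounded to 4 decimal places: x = -7.8205, theta = 0.1554

Answer: -7.8205 0.1554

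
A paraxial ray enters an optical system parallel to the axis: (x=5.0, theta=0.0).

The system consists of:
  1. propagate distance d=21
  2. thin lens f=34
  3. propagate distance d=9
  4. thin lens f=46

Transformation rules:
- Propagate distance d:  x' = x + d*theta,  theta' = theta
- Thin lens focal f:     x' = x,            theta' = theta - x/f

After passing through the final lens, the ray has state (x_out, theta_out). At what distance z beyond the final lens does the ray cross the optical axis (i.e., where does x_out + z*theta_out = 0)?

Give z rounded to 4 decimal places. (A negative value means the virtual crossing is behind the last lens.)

Initial: x=5.0000 theta=0.0000
After 1 (propagate distance d=21): x=5.0000 theta=0.0000
After 2 (thin lens f=34): x=5.0000 theta=-5/34 (≈-0.1471)
After 3 (propagate distance d=9): x=125/34 (≈3.6765) theta=-5/34 (≈-0.1471)
After 4 (thin lens f=46): x=125/34 (≈3.6765) theta=-355/1564 (≈-0.2270)
z_focus = -x_out/theta_out = -(125/34)/(-355/1564) = 1150/71 ≈ 16.1972
Rounded to 4 decimal places: z = 16.1972

Answer: 16.1972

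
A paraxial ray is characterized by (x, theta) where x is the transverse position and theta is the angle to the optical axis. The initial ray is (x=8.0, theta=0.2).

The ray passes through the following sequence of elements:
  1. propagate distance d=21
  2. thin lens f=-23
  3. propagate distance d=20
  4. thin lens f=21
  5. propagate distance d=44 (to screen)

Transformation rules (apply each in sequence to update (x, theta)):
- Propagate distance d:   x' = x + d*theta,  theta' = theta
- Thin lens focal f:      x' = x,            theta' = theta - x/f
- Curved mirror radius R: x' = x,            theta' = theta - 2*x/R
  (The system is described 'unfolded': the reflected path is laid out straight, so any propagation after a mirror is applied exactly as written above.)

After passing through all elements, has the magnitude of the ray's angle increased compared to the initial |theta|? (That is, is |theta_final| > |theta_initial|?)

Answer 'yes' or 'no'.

Answer: yes

Derivation:
Initial: x=8.0000 theta=0.2000
After 1 (propagate distance d=21): x=12.2000 theta=0.2000
After 2 (thin lens f=-23): x=12.2000 theta=84/115 (≈0.7304)
After 3 (propagate distance d=20): x=3083/115 (≈26.8087) theta=84/115 (≈0.7304)
After 4 (thin lens f=21): x=3083/115 (≈26.8087) theta=-1319/2415 (≈-0.5462)
After 5 (propagate distance d=44 (to screen)): x=6707/2415 (≈2.7772) theta=-1319/2415 (≈-0.5462)
|theta_initial|=0.2000 |theta_final|=1319/2415 (≈0.5462) -> increased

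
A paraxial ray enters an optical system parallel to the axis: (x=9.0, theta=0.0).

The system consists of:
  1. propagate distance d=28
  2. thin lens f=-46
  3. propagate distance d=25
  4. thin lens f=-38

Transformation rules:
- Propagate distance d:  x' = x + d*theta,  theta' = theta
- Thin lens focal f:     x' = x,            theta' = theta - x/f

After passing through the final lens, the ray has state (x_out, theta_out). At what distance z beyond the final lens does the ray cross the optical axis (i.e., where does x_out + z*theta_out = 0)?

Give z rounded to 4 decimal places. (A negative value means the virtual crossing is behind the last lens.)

Answer: -24.7523

Derivation:
Initial: x=9.0000 theta=0.0000
After 1 (propagate distance d=28): x=9.0000 theta=0.0000
After 2 (thin lens f=-46): x=9.0000 theta=9/46 (≈0.1957)
After 3 (propagate distance d=25): x=639/46 (≈13.8913) theta=9/46 (≈0.1957)
After 4 (thin lens f=-38): x=639/46 (≈13.8913) theta=981/1748 (≈0.5612)
z_focus = -x_out/theta_out = -(639/46)/(981/1748) = -2698/109 ≈ -24.7523
Rounded to 4 decimal places: z = -24.7523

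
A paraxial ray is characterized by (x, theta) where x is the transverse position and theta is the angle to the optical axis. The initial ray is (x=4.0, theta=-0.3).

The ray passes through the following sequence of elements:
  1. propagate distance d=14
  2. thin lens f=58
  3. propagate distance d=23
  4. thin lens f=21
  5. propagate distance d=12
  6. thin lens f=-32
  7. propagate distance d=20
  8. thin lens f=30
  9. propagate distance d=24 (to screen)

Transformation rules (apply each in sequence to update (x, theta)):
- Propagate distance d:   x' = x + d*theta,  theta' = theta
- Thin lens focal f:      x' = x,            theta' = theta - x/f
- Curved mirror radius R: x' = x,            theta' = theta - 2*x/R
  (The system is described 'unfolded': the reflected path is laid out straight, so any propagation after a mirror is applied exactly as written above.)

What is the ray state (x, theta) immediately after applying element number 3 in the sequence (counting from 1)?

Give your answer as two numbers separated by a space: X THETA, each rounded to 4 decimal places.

Initial: x=4.0000 theta=-0.3000
After 1 (propagate distance d=14): x=-0.2000 theta=-0.3000
After 2 (thin lens f=58): x=-0.2000 theta=-43/145 (≈-0.2966)
After 3 (propagate distance d=23): x=-1018/145 (≈-7.0207) theta=-43/145 (≈-0.2966)
Rounded to 4 decimal places: x = -7.0207, theta = -0.2966

Answer: -7.0207 -0.2966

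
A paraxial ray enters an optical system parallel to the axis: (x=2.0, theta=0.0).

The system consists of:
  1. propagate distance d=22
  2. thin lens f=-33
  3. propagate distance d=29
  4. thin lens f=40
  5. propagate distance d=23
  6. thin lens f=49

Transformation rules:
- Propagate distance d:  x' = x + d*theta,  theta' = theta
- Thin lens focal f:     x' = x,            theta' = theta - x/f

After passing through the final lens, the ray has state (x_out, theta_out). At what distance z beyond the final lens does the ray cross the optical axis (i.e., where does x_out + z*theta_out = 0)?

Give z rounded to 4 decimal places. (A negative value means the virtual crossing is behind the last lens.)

Initial: x=2.0000 theta=0.0000
After 1 (propagate distance d=22): x=2.0000 theta=0.0000
After 2 (thin lens f=-33): x=2.0000 theta=2/33 (≈0.0606)
After 3 (propagate distance d=29): x=124/33 (≈3.7576) theta=2/33 (≈0.0606)
After 4 (thin lens f=40): x=124/33 (≈3.7576) theta=-1/30 (≈-0.0333)
After 5 (propagate distance d=23): x=329/110 (≈2.9909) theta=-1/30 (≈-0.0333)
After 6 (thin lens f=49): x=329/110 (≈2.9909) theta=-109/1155 (≈-0.0944)
z_focus = -x_out/theta_out = -(329/110)/(-109/1155) = 6909/218 ≈ 31.6927
Rounded to 4 decimal places: z = 31.6927

Answer: 31.6927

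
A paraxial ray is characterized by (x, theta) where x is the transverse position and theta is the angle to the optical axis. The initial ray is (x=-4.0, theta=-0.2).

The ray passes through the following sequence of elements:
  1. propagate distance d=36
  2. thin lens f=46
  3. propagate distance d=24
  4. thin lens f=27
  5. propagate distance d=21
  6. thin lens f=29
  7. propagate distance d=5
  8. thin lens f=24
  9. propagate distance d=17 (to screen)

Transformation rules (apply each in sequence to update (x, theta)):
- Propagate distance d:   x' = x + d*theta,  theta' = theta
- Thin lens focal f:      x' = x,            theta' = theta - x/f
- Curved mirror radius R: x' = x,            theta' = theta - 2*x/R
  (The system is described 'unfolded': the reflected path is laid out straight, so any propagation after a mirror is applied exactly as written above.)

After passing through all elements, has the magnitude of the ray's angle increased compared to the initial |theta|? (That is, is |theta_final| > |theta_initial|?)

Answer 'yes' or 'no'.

Answer: yes

Derivation:
Initial: x=-4.0000 theta=-0.2000
After 1 (propagate distance d=36): x=-11.2000 theta=-0.2000
After 2 (thin lens f=46): x=-11.2000 theta=1/23 (≈0.0435)
After 3 (propagate distance d=24): x=-1168/115 (≈-10.1565) theta=1/23 (≈0.0435)
After 4 (thin lens f=27): x=-1168/115 (≈-10.1565) theta=1303/3105 (≈0.4196)
After 5 (propagate distance d=21): x=-1391/1035 (≈-1.3440) theta=1303/3105 (≈0.4196)
After 6 (thin lens f=29): x=-1391/1035 (≈-1.3440) theta=8392/18009 (≈0.4660)
After 7 (propagate distance d=5): x=88783/90045 (≈0.9860) theta=8392/18009 (≈0.4660)
After 8 (thin lens f=24): x=88783/90045 (≈0.9860) theta=918257/2161080 (≈0.4249)
After 9 (propagate distance d=17 (to screen)): x=17741161/2161080 (≈8.2094) theta=918257/2161080 (≈0.4249)
|theta_initial|=0.2000 |theta_final|=918257/2161080 (≈0.4249) -> increased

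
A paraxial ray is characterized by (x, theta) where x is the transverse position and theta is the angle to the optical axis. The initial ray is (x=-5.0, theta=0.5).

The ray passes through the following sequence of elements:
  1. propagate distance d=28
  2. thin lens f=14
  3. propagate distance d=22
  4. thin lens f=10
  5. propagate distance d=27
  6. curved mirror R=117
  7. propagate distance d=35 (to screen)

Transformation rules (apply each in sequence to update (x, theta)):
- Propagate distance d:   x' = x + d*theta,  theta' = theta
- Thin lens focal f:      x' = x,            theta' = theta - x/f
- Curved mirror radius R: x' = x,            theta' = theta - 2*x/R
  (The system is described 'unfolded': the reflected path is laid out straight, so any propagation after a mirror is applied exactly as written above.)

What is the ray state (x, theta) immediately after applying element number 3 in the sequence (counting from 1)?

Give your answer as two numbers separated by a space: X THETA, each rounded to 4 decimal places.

Answer: 5.8571 -0.1429

Derivation:
Initial: x=-5.0000 theta=0.5000
After 1 (propagate distance d=28): x=9.0000 theta=0.5000
After 2 (thin lens f=14): x=9.0000 theta=-1/7 (≈-0.1429)
After 3 (propagate distance d=22): x=41/7 (≈5.8571) theta=-1/7 (≈-0.1429)
Rounded to 4 decimal places: x = 5.8571, theta = -0.1429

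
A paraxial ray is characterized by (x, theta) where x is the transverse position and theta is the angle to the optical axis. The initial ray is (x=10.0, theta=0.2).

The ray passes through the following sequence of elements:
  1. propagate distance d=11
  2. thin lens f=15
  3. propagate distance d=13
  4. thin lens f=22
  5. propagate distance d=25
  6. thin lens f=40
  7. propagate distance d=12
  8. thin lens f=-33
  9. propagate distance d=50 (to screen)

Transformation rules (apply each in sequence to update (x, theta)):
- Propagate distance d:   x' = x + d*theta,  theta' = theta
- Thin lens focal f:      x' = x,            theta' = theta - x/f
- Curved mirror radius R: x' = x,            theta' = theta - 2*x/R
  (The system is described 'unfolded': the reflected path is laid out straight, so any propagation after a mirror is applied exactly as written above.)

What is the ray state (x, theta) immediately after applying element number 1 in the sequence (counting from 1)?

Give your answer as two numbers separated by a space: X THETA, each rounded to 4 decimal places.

Initial: x=10.0000 theta=0.2000
After 1 (propagate distance d=11): x=12.2000 theta=0.2000
Rounded to 4 decimal places: x = 12.2000, theta = 0.2000

Answer: 12.2000 0.2000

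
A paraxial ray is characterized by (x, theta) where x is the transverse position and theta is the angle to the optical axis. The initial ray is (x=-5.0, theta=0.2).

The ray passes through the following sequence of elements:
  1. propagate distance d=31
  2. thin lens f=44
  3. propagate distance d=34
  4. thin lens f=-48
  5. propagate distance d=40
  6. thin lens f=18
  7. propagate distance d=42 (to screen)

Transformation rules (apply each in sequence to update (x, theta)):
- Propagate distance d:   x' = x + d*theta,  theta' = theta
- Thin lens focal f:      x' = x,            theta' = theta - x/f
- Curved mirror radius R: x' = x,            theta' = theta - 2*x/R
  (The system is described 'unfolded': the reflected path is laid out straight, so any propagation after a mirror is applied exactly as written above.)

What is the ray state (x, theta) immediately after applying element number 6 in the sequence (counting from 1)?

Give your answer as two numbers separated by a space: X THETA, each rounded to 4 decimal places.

Initial: x=-5.0000 theta=0.2000
After 1 (propagate distance d=31): x=1.2000 theta=0.2000
After 2 (thin lens f=44): x=1.2000 theta=19/110 (≈0.1727)
After 3 (propagate distance d=34): x=389/55 (≈7.0727) theta=19/110 (≈0.1727)
After 4 (thin lens f=-48): x=389/55 (≈7.0727) theta=169/528 (≈0.3201)
After 5 (propagate distance d=40): x=6559/330 (≈19.8758) theta=169/528 (≈0.3201)
After 6 (thin lens f=18): x=6559/330 (≈19.8758) theta=-18631/23760 (≈-0.7841)
Rounded to 4 decimal places: x = 19.8758, theta = -0.7841

Answer: 19.8758 -0.7841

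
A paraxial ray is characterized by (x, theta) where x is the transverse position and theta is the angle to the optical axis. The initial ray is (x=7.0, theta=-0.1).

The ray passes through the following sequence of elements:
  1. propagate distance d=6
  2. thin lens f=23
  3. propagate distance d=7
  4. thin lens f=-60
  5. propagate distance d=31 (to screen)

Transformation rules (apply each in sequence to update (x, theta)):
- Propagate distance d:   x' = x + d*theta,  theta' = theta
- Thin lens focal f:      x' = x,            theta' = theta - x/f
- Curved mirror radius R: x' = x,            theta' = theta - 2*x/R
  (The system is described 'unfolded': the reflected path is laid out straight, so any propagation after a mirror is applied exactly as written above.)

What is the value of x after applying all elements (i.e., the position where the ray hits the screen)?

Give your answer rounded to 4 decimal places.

Initial: x=7.0000 theta=-0.1000
After 1 (propagate distance d=6): x=6.4000 theta=-0.1000
After 2 (thin lens f=23): x=6.4000 theta=-87/230 (≈-0.3783)
After 3 (propagate distance d=7): x=863/230 (≈3.7522) theta=-87/230 (≈-0.3783)
After 4 (thin lens f=-60): x=863/230 (≈3.7522) theta=-4357/13800 (≈-0.3157)
After 5 (propagate distance d=31 (to screen)): x=-83287/13800 (≈-6.0353) theta=-4357/13800 (≈-0.3157)
Rounded to 4 decimal places: x = -6.0353

Answer: -6.0353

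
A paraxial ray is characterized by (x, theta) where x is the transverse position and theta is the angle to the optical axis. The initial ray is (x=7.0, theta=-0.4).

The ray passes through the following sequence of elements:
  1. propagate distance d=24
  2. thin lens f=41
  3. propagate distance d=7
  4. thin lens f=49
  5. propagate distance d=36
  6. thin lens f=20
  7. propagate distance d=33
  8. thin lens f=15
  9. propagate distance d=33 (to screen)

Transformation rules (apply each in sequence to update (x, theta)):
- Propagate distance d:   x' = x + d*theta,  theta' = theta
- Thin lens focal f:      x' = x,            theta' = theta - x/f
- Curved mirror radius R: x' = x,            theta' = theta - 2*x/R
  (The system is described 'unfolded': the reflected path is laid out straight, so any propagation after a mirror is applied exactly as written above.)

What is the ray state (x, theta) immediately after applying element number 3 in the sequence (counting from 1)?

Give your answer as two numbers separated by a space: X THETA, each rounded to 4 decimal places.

Initial: x=7.0000 theta=-0.4000
After 1 (propagate distance d=24): x=-2.6000 theta=-0.4000
After 2 (thin lens f=41): x=-2.6000 theta=-69/205 (≈-0.3366)
After 3 (propagate distance d=7): x=-1016/205 (≈-4.9561) theta=-69/205 (≈-0.3366)
Rounded to 4 decimal places: x = -4.9561, theta = -0.3366

Answer: -4.9561 -0.3366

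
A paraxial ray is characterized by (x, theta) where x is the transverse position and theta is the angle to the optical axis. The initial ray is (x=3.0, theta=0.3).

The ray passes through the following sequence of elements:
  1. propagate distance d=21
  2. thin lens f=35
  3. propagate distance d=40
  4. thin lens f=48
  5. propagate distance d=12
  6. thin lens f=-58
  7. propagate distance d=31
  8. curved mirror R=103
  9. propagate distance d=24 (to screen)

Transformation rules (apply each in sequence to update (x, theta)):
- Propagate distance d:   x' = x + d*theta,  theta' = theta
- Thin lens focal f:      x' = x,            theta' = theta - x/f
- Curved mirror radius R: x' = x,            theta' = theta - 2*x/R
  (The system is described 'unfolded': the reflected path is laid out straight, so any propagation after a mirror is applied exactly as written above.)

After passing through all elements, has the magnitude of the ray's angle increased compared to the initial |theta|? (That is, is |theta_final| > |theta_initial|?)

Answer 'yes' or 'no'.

Initial: x=3.0000 theta=0.3000
After 1 (propagate distance d=21): x=9.3000 theta=0.3000
After 2 (thin lens f=35): x=9.3000 theta=6/175 (≈0.0343)
After 3 (propagate distance d=40): x=747/70 (≈10.6714) theta=6/175 (≈0.0343)
After 4 (thin lens f=48): x=747/70 (≈10.6714) theta=-1053/5600 (≈-0.1880)
After 5 (propagate distance d=12): x=8.4150 theta=-1053/5600 (≈-0.1880)
After 6 (thin lens f=-58): x=8.4150 theta=-279/6496 (≈-0.0429)
After 7 (propagate distance d=31): x=1150371/162400 (≈7.0836) theta=-279/6496 (≈-0.0429)
After 8 (curved mirror R=103): x=1150371/162400 (≈7.0836) theta=-3019167/16727200 (≈-0.1805)
After 9 (propagate distance d=24 (to screen)): x=9205641/3345440 (≈2.7517) theta=-3019167/16727200 (≈-0.1805)
|theta_initial|=0.3000 |theta_final|=3019167/16727200 (≈0.1805) -> not increased

Answer: no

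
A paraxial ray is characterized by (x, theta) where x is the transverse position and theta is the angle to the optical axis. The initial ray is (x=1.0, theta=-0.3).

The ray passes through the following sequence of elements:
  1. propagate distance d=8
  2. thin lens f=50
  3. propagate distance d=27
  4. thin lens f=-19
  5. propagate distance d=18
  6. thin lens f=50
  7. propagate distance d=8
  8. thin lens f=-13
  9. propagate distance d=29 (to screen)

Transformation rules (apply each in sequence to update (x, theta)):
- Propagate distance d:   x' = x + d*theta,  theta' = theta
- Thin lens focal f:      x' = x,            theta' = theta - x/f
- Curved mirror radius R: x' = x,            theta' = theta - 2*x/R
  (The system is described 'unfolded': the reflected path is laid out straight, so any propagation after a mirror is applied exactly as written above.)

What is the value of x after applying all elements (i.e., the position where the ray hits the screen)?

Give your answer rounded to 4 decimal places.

Answer: -86.9409

Derivation:
Initial: x=1.0000 theta=-0.3000
After 1 (propagate distance d=8): x=-1.4000 theta=-0.3000
After 2 (thin lens f=50): x=-1.4000 theta=-0.2720
After 3 (propagate distance d=27): x=-8.7440 theta=-0.2720
After 4 (thin lens f=-19): x=-8.7440 theta=-1739/2375 (≈-0.7322)
After 5 (propagate distance d=18): x=-52069/2375 (≈-21.9238) theta=-1739/2375 (≈-0.7322)
After 6 (thin lens f=50): x=-52069/2375 (≈-21.9238) theta=-34881/118750 (≈-0.2937)
After 7 (propagate distance d=8): x=-1441249/59375 (≈-24.2737) theta=-34881/118750 (≈-0.2937)
After 8 (thin lens f=-13): x=-1441249/59375 (≈-24.2737) theta=-3335951/1543750 (≈-2.1609)
After 9 (propagate distance d=29 (to screen)): x=-134215053/1543750 (≈-86.9409) theta=-3335951/1543750 (≈-2.1609)
Rounded to 4 decimal places: x = -86.9409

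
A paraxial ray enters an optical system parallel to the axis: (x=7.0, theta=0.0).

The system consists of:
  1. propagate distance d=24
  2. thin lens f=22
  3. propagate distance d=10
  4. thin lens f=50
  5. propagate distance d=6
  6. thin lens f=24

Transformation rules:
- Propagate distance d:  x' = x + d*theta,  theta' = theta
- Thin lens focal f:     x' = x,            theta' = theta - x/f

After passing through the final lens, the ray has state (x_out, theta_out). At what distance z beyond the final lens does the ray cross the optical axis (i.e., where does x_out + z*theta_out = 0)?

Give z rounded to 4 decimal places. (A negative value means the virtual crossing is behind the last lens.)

Initial: x=7.0000 theta=0.0000
After 1 (propagate distance d=24): x=7.0000 theta=0.0000
After 2 (thin lens f=22): x=7.0000 theta=-7/22 (≈-0.3182)
After 3 (propagate distance d=10): x=42/11 (≈3.8182) theta=-7/22 (≈-0.3182)
After 4 (thin lens f=50): x=42/11 (≈3.8182) theta=-217/550 (≈-0.3945)
After 5 (propagate distance d=6): x=399/275 (≈1.4509) theta=-217/550 (≈-0.3945)
After 6 (thin lens f=24): x=399/275 (≈1.4509) theta=-0.4550
z_focus = -x_out/theta_out = -(399/275)/(-0.4550) = 456/143 ≈ 3.1888
Rounded to 4 decimal places: z = 3.1888

Answer: 3.1888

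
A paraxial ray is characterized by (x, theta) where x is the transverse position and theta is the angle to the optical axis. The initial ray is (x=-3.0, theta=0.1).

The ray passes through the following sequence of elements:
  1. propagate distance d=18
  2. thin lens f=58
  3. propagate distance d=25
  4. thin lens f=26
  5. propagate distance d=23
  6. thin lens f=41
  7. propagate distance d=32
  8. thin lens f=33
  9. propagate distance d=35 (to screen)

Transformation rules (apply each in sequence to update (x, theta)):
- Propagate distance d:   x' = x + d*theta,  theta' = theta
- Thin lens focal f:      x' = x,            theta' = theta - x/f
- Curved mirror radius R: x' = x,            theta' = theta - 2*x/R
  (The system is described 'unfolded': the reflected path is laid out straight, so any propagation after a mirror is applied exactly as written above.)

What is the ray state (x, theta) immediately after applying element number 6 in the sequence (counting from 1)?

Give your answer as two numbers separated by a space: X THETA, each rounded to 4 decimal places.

Initial: x=-3.0000 theta=0.1000
After 1 (propagate distance d=18): x=-1.2000 theta=0.1000
After 2 (thin lens f=58): x=-1.2000 theta=7/58 (≈0.1207)
After 3 (propagate distance d=25): x=527/290 (≈1.8172) theta=7/58 (≈0.1207)
After 4 (thin lens f=26): x=527/290 (≈1.8172) theta=383/7540 (≈0.0508)
After 5 (propagate distance d=23): x=22511/7540 (≈2.9855) theta=383/7540 (≈0.0508)
After 6 (thin lens f=41): x=22511/7540 (≈2.9855) theta=-1702/77285 (≈-0.0220)
Rounded to 4 decimal places: x = 2.9855, theta = -0.0220

Answer: 2.9855 -0.0220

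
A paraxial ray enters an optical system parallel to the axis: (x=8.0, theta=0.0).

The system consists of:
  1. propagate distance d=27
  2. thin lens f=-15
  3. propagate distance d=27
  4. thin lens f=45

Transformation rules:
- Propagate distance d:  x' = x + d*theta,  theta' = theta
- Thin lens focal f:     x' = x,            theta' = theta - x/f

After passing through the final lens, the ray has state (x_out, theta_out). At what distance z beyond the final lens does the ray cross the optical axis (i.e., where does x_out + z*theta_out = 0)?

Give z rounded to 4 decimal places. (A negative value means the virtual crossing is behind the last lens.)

Answer: -630.0000

Derivation:
Initial: x=8.0000 theta=0.0000
After 1 (propagate distance d=27): x=8.0000 theta=0.0000
After 2 (thin lens f=-15): x=8.0000 theta=8/15 (≈0.5333)
After 3 (propagate distance d=27): x=22.4000 theta=8/15 (≈0.5333)
After 4 (thin lens f=45): x=22.4000 theta=8/225 (≈0.0356)
z_focus = -x_out/theta_out = -(22.4000)/(8/225) = -630.0000
Rounded to 4 decimal places: z = -630.0000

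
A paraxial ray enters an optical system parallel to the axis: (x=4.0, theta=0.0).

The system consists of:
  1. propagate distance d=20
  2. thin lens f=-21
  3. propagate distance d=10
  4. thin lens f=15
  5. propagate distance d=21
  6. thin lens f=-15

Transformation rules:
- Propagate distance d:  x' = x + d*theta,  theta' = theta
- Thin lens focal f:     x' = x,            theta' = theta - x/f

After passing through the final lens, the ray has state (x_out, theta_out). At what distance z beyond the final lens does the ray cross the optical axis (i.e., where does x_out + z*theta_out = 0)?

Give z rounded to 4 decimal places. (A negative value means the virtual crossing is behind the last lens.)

Answer: 17.4324

Derivation:
Initial: x=4.0000 theta=0.0000
After 1 (propagate distance d=20): x=4.0000 theta=0.0000
After 2 (thin lens f=-21): x=4.0000 theta=4/21 (≈0.1905)
After 3 (propagate distance d=10): x=124/21 (≈5.9048) theta=4/21 (≈0.1905)
After 4 (thin lens f=15): x=124/21 (≈5.9048) theta=-64/315 (≈-0.2032)
After 5 (propagate distance d=21): x=172/105 (≈1.6381) theta=-64/315 (≈-0.2032)
After 6 (thin lens f=-15): x=172/105 (≈1.6381) theta=-148/1575 (≈-0.0940)
z_focus = -x_out/theta_out = -(172/105)/(-148/1575) = 645/37 ≈ 17.4324
Rounded to 4 decimal places: z = 17.4324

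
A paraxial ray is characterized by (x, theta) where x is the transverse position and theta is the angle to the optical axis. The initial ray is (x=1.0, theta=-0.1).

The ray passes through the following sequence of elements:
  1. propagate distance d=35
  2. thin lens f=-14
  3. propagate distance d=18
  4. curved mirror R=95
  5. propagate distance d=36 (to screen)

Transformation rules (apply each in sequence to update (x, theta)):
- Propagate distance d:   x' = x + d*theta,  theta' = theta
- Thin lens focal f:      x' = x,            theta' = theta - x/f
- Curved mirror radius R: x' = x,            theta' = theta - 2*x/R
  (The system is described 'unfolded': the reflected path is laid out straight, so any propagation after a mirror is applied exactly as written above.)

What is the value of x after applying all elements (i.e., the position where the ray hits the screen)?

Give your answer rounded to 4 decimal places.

Initial: x=1.0000 theta=-0.1000
After 1 (propagate distance d=35): x=-2.5000 theta=-0.1000
After 2 (thin lens f=-14): x=-2.5000 theta=-39/140 (≈-0.2786)
After 3 (propagate distance d=18): x=-263/35 (≈-7.5143) theta=-39/140 (≈-0.2786)
After 4 (curved mirror R=95): x=-263/35 (≈-7.5143) theta=-1601/13300 (≈-0.1204)
After 5 (propagate distance d=36 (to screen)): x=-39394/3325 (≈-11.8478) theta=-1601/13300 (≈-0.1204)
Rounded to 4 decimal places: x = -11.8478

Answer: -11.8478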